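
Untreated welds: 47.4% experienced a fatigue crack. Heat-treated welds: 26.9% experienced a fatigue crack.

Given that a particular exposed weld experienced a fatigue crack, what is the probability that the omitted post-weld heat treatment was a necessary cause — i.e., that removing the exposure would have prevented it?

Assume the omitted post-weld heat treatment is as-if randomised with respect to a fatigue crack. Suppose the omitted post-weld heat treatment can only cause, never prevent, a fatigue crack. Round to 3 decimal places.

p₁ = 0.474, p₀ = 0.269.
Under exogeneity and monotonicity, PN = (p₁ − p₀) / p₁.
PN = (0.474 − 0.269) / 0.474 = 0.205 / 0.474 ≈ 0.4325

PN ≈ 0.432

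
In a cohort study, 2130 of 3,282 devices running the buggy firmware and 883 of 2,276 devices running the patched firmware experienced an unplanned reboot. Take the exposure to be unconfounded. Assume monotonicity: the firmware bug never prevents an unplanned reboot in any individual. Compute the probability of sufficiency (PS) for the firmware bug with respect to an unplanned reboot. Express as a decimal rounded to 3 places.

p₁ = P(outcome | exposed) = 2130/3282 = 0.64899
p₀ = P(outcome | unexposed) = 883/2276 = 0.38796
Under exogeneity and monotonicity, PS = (p₁ − p₀) / (1 − p₀).
PS = (0.64899 − 0.38796) / (1 − 0.38796) = 0.26103 / 0.61204 ≈ 0.4265

PS ≈ 0.426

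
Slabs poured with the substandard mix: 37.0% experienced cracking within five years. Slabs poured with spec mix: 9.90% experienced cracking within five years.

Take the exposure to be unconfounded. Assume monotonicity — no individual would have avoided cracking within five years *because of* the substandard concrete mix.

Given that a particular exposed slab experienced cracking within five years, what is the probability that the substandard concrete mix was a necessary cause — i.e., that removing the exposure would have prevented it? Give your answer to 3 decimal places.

p₁ = 0.37, p₀ = 0.099.
Under exogeneity and monotonicity, PN = (p₁ − p₀) / p₁.
PN = (0.37 − 0.099) / 0.37 = 0.271 / 0.37 ≈ 0.7324

PN ≈ 0.732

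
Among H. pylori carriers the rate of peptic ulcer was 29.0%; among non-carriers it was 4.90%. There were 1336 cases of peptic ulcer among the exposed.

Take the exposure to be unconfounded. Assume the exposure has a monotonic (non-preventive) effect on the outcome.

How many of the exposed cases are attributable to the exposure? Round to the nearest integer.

about 1110 cases

p₁ = 0.29, p₀ = 0.049.
PN = (p₁ − p₀)/p₁ = (0.29 − 0.049) / 0.29 ≈ 0.83103.
Attributable cases ≈ PN × (exposed cases) = 0.83103 × 1336 ≈ 1110.26.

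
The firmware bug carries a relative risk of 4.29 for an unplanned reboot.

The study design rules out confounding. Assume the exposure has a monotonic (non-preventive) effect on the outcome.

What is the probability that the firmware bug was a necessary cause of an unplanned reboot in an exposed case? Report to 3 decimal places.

PN ≈ 0.767

Under exogeneity and monotonicity, PN = (RR − 1) / RR = 1 − 1/RR.
PN = (4.29 − 1) / 4.29 = 3.29 / 4.29 ≈ 0.7669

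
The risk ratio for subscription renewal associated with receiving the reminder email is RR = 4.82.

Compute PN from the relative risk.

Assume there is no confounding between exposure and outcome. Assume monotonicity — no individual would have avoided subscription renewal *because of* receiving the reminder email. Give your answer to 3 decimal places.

PN ≈ 0.793

Under exogeneity and monotonicity, PN = (RR − 1) / RR = 1 − 1/RR.
PN = (4.82 − 1) / 4.82 = 3.82 / 4.82 ≈ 0.7925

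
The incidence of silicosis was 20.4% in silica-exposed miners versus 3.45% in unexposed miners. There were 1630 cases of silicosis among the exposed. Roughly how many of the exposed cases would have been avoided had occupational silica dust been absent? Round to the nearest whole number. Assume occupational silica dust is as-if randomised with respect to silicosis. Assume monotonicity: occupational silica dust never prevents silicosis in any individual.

about 1354 cases

p₁ = 0.204, p₀ = 0.0345.
PN = (p₁ − p₀)/p₁ = (0.204 − 0.0345) / 0.204 ≈ 0.83088.
Attributable cases ≈ PN × (exposed cases) = 0.83088 × 1630 ≈ 1354.34.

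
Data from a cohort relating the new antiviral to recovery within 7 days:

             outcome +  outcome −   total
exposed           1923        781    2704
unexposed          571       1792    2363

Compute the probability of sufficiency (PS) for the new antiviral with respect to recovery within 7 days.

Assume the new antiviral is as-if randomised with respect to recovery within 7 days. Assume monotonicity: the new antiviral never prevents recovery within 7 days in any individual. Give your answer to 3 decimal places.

PS ≈ 0.619

p₁ = P(outcome | exposed) = 1923/2704 = 0.71117
p₀ = P(outcome | unexposed) = 571/2363 = 0.24164
Under exogeneity and monotonicity, PS = (p₁ − p₀)/(1 − p₀).
PS = (0.71117 − 0.24164) / 0.75836 ≈ 0.6191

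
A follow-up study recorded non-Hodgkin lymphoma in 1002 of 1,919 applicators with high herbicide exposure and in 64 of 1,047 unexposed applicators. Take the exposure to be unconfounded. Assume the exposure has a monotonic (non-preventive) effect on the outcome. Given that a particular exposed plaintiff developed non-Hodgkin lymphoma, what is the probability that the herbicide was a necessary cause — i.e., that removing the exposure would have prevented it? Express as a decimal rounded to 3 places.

PN ≈ 0.883

p₁ = P(outcome | exposed) = 1002/1919 = 0.52215
p₀ = P(outcome | unexposed) = 64/1047 = 0.061127
Under exogeneity and monotonicity, PN = (p₁ − p₀) / p₁.
PN = (0.52215 − 0.061127) / 0.52215 = 0.46102 / 0.52215 ≈ 0.8829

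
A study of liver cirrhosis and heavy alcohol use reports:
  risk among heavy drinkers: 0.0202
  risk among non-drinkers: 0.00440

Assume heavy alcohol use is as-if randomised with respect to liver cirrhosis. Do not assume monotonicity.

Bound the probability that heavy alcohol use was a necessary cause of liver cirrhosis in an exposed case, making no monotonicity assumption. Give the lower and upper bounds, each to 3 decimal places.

0.782 ≤ PN ≤ 1.000

Let p₁ = 0.0202, p₀ = 0.0044.
Under exogeneity alone the bounds on PN are max{0,(p₁−p₀)/p₁} ≤ PN ≤ min{1,(1−p₀)/p₁}.
  lower = (p₁ − p₀)/p₁ = 0.0158 / 0.0202 ≈ 0.7822
  upper = min{1, (1 − p₀)/p₁} = 0.9956 / 0.0202 ≈ 49.2871 → capped at 1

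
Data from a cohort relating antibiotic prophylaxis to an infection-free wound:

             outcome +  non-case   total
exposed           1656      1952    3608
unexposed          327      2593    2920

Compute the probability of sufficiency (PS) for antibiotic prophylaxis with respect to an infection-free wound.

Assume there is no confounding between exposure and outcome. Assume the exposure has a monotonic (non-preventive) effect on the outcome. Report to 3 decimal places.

p₁ = P(outcome | exposed) = 1656/3608 = 0.45898
p₀ = P(outcome | unexposed) = 327/2920 = 0.11199
Under exogeneity and monotonicity, PS = (p₁ − p₀) / (1 − p₀).
PS = (0.45898 − 0.11199) / (1 − 0.11199) = 0.34699 / 0.88801 ≈ 0.3908

PS ≈ 0.391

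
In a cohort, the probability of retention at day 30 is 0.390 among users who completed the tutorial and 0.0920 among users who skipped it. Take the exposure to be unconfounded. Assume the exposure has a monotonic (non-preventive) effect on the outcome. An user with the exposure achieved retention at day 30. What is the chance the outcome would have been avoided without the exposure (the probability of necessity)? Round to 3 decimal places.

PN ≈ 0.764

Let p₁ = 0.39, p₀ = 0.092.
Under exogeneity and monotonicity, PN = (p₁ − p₀) / p₁.
PN = (0.39 − 0.092) / 0.39 = 0.298 / 0.39 ≈ 0.7641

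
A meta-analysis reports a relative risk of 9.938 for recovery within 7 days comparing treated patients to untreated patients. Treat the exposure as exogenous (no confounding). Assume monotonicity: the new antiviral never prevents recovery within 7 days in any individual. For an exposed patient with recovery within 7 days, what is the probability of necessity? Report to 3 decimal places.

PN ≈ 0.899

Under exogeneity and monotonicity, PN = (RR − 1) / RR = 1 − 1/RR.
PN = (9.938 − 1) / 9.938 = 8.938 / 9.938 ≈ 0.8994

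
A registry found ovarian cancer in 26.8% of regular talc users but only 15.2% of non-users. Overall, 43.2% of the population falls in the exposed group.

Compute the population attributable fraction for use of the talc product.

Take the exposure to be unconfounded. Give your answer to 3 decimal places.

p₁ = 0.268, p₀ = 0.152.
Overall risk P(Y=1) = π·p₁ + (1−π)·p₀ = 0.432×0.268 + 0.568×0.152 = 0.20211.
Under exogeneity, PAF = [P(Y=1) − p₀] / P(Y=1).
PAF = (0.20211 − 0.152) / 0.20211 ≈ 0.2479

PAF ≈ 0.248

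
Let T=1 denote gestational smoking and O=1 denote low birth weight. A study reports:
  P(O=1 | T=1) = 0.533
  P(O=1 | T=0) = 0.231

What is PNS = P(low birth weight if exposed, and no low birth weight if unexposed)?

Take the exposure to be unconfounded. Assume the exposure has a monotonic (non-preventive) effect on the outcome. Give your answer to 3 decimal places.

PNS ≈ 0.302

Let p₁ = 0.533, p₀ = 0.231.
Under exogeneity and monotonicity, PNS = p₁ − p₀.
PNS = 0.533 − 0.231 = 0.302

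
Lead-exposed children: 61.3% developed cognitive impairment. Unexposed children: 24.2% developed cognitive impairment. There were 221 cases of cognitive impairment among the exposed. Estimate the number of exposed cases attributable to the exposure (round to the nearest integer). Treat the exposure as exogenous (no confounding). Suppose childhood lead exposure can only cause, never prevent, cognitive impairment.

p₁ = 0.613, p₀ = 0.242.
PN = (p₁ − p₀)/p₁ = (0.613 − 0.242) / 0.613 ≈ 0.60522.
Attributable cases ≈ PN × (exposed cases) = 0.60522 × 221 ≈ 133.75.

about 134 cases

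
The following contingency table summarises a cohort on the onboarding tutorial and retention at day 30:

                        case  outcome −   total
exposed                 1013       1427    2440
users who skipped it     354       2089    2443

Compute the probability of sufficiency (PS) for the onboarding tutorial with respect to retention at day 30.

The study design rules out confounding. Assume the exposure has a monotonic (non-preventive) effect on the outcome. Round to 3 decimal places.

p₁ = P(outcome | exposed) = 1013/2440 = 0.41516
p₀ = P(outcome | unexposed) = 354/2443 = 0.1449
Under exogeneity and monotonicity, PS = (p₁ − p₀)/(1 − p₀).
PS = (0.41516 − 0.1449) / 0.8551 ≈ 0.3161

PS ≈ 0.316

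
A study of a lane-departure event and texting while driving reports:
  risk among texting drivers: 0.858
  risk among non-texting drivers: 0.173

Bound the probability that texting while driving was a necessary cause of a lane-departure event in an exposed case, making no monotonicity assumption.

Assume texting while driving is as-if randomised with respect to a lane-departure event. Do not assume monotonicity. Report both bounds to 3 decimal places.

0.798 ≤ PN ≤ 0.964

Let p₁ = 0.858, p₀ = 0.173.
Under exogeneity alone the bounds on PN are max{0,(p₁−p₀)/p₁} ≤ PN ≤ min{1,(1−p₀)/p₁}.
  lower = (p₁ − p₀)/p₁ = 0.685 / 0.858 ≈ 0.7984
  upper = min{1, (1 − p₀)/p₁} = 0.827 / 0.858 ≈ 0.9639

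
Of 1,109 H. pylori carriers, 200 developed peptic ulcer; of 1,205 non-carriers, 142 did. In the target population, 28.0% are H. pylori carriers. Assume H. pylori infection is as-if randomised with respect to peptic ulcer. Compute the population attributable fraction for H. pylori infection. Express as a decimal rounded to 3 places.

PAF ≈ 0.129

p₁ = P(outcome | exposed) = 200/1109 = 0.18034
p₀ = P(outcome | unexposed) = 142/1205 = 0.11784
Overall risk P(Y=1) = π·p₁ + (1−π)·p₀ = 0.28×0.18034 + 0.72×0.11784 = 0.13534.
Under exogeneity, PAF = [P(Y=1) − p₀] / P(Y=1).
PAF = (0.13534 − 0.11784) / 0.13534 ≈ 0.1293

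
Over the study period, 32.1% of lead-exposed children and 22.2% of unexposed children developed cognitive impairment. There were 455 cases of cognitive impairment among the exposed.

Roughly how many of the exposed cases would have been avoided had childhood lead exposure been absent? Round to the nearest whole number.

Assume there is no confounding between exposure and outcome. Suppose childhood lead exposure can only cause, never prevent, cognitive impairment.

p₁ = 0.321, p₀ = 0.222.
PN = (p₁ − p₀)/p₁ = (0.321 − 0.222) / 0.321 ≈ 0.30841.
Attributable cases ≈ PN × (exposed cases) = 0.30841 × 455 ≈ 140.33.

about 140 cases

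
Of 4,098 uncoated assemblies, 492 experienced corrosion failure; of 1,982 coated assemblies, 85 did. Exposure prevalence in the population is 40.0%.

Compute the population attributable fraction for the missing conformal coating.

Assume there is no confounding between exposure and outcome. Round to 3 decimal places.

p₁ = P(outcome | exposed) = 492/4098 = 0.12006
p₀ = P(outcome | unexposed) = 85/1982 = 0.042886
Overall risk P(Y=1) = π·p₁ + (1−π)·p₀ = 0.4×0.12006 + 0.6×0.042886 = 0.073755.
Under exogeneity, PAF = [P(Y=1) − p₀] / P(Y=1).
PAF = (0.073755 − 0.042886) / 0.073755 ≈ 0.4185

PAF ≈ 0.419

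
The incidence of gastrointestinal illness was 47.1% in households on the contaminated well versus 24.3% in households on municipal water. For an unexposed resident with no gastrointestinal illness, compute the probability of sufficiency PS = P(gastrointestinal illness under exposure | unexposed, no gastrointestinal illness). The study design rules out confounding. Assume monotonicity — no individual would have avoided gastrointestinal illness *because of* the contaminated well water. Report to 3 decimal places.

p₁ = 0.471, p₀ = 0.243.
Under exogeneity and monotonicity, PS = (p₁ − p₀) / (1 − p₀).
PS = (0.471 − 0.243) / (1 − 0.243) = 0.228 / 0.757 ≈ 0.3012

PS ≈ 0.301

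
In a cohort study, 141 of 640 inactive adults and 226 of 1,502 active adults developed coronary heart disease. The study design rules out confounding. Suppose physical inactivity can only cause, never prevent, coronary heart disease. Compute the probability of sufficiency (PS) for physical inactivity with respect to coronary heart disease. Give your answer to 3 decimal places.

p₁ = P(outcome | exposed) = 141/640 = 0.22031
p₀ = P(outcome | unexposed) = 226/1502 = 0.15047
Under exogeneity and monotonicity, PS = (p₁ − p₀) / (1 − p₀).
PS = (0.22031 − 0.15047) / (1 − 0.15047) = 0.069846 / 0.84953 ≈ 0.0822

PS ≈ 0.082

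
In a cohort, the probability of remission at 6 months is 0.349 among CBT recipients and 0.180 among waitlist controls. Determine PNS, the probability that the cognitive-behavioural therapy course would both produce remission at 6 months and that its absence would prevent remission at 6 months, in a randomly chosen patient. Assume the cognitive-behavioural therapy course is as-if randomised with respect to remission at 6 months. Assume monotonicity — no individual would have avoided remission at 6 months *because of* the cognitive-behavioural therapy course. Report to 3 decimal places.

Let p₁ = 0.349, p₀ = 0.18.
Under exogeneity and monotonicity, PNS = p₁ − p₀.
PNS = 0.349 − 0.18 = 0.169

PNS ≈ 0.169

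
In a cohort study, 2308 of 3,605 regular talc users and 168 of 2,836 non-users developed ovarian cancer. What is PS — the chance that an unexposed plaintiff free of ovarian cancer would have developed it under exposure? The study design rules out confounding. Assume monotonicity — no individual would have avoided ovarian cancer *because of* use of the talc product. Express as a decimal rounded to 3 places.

p₁ = P(outcome | exposed) = 2308/3605 = 0.64022
p₀ = P(outcome | unexposed) = 168/2836 = 0.059238
Under exogeneity and monotonicity, PS = (p₁ − p₀) / (1 − p₀).
PS = (0.64022 − 0.059238) / (1 − 0.059238) = 0.58098 / 0.94076 ≈ 0.6176

PS ≈ 0.618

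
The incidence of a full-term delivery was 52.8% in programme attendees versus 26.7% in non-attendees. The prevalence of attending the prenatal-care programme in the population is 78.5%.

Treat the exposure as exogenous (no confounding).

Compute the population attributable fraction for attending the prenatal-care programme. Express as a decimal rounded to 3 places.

PAF ≈ 0.434

p₁ = 0.528, p₀ = 0.267.
Overall risk P(Y=1) = π·p₁ + (1−π)·p₀ = 0.785×0.528 + 0.215×0.267 = 0.47188.
Under exogeneity, PAF = [P(Y=1) − p₀] / P(Y=1).
PAF = (0.47188 − 0.267) / 0.47188 ≈ 0.4342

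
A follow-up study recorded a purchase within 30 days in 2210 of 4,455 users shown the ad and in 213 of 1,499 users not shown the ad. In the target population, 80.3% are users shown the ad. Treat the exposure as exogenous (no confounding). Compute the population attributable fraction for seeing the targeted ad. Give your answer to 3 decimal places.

p₁ = P(outcome | exposed) = 2210/4455 = 0.49607
p₀ = P(outcome | unexposed) = 213/1499 = 0.14209
Overall risk P(Y=1) = π·p₁ + (1−π)·p₀ = 0.803×0.49607 + 0.197×0.14209 = 0.42634.
Under exogeneity, PAF = [P(Y=1) − p₀] / P(Y=1).
PAF = (0.42634 − 0.14209) / 0.42634 ≈ 0.6667

PAF ≈ 0.667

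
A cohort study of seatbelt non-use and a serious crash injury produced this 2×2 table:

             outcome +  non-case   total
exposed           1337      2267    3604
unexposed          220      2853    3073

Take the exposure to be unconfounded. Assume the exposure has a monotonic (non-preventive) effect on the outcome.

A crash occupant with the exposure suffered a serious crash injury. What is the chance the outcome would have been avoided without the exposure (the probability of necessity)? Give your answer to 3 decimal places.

p₁ = P(outcome | exposed) = 1337/3604 = 0.37098
p₀ = P(outcome | unexposed) = 220/3073 = 0.071591
Under exogeneity and monotonicity, PN = (p₁ − p₀) / p₁.
PN = (0.37098 − 0.071591) / 0.37098 = 0.29939 / 0.37098 ≈ 0.8070

PN ≈ 0.807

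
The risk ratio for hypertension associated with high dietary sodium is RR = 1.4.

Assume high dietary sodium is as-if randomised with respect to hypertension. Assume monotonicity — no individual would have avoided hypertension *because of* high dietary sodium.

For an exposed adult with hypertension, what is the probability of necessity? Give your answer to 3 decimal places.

Under exogeneity and monotonicity, PN = (RR − 1) / RR = 1 − 1/RR.
PN = (1.4 − 1) / 1.4 = 0.4 / 1.4 ≈ 0.2857

PN ≈ 0.286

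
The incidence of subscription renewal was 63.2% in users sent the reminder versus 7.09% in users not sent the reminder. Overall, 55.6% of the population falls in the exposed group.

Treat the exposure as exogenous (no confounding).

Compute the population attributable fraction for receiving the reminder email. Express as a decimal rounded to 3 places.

p₁ = 0.632, p₀ = 0.0709.
Overall risk P(Y=1) = π·p₁ + (1−π)·p₀ = 0.556×0.632 + 0.444×0.0709 = 0.38287.
Under exogeneity, PAF = [P(Y=1) − p₀] / P(Y=1).
PAF = (0.38287 − 0.0709) / 0.38287 ≈ 0.8148

PAF ≈ 0.815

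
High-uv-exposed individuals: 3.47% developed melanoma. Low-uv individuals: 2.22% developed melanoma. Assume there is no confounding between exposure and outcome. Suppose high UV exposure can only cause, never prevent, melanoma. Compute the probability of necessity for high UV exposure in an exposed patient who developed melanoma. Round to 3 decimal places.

PN ≈ 0.360

p₁ = 0.0347, p₀ = 0.0222.
Under exogeneity and monotonicity, PN = (p₁ − p₀) / p₁.
PN = (0.0347 − 0.0222) / 0.0347 = 0.0125 / 0.0347 ≈ 0.3602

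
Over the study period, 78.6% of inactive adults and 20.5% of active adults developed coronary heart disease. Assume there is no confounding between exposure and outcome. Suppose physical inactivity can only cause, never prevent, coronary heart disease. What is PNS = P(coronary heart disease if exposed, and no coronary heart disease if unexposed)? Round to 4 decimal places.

PNS ≈ 0.5810

p₁ = 0.786, p₀ = 0.205.
Under exogeneity and monotonicity, PNS = p₁ − p₀.
PNS = 0.786 − 0.205 = 0.581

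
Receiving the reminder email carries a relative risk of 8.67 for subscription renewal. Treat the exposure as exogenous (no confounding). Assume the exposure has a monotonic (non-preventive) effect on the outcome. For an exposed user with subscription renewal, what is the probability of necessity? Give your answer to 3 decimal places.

Under exogeneity and monotonicity, PN = (RR − 1) / RR = 1 − 1/RR.
PN = (8.67 − 1) / 8.67 = 7.67 / 8.67 ≈ 0.8847

PN ≈ 0.885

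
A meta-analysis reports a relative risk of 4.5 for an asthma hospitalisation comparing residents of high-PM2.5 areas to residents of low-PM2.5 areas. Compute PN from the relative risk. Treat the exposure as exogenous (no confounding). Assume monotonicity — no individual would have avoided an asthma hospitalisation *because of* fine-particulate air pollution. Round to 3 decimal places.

Under exogeneity and monotonicity, PN = (RR − 1) / RR = 1 − 1/RR.
PN = (4.5 − 1) / 4.5 = 3.5 / 4.5 ≈ 0.7778

PN ≈ 0.778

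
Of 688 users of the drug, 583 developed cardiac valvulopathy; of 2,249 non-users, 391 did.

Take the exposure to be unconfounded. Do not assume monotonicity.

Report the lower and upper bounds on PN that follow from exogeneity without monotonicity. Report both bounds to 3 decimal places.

p₁ = P(outcome | exposed) = 583/688 = 0.84738
p₀ = P(outcome | unexposed) = 391/2249 = 0.17386
Under exogeneity alone the bounds on PN are max{0,(p₁−p₀)/p₁} ≤ PN ≤ min{1,(1−p₀)/p₁}.
  lower = (p₁ − p₀)/p₁ = 0.67353 / 0.84738 ≈ 0.7948
  upper = min{1, (1 − p₀)/p₁} = 0.82614 / 0.84738 ≈ 0.9749

0.795 ≤ PN ≤ 0.975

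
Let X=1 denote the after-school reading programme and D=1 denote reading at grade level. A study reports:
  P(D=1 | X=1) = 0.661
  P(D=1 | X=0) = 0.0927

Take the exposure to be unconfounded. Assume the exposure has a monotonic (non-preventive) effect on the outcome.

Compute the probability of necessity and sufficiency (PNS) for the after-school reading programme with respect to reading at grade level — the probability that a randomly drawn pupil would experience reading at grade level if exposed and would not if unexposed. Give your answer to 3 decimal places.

PNS ≈ 0.568

Let p₁ = 0.661, p₀ = 0.0927.
Under exogeneity and monotonicity, PNS = p₁ − p₀.
PNS = 0.661 − 0.0927 = 0.5683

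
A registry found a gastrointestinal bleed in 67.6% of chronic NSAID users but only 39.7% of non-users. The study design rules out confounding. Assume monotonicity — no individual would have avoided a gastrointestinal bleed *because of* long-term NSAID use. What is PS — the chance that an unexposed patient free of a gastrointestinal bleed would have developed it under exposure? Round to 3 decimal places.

p₁ = 0.676, p₀ = 0.397.
Under exogeneity and monotonicity, PS = (p₁ − p₀) / (1 − p₀).
PS = (0.676 − 0.397) / (1 − 0.397) = 0.279 / 0.603 ≈ 0.4627

PS ≈ 0.463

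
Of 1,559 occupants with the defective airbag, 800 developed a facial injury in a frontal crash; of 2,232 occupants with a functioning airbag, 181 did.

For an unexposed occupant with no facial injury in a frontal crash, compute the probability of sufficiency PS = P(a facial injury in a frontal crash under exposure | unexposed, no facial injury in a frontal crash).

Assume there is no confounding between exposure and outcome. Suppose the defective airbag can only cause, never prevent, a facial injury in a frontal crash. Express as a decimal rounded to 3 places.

PS ≈ 0.470

p₁ = P(outcome | exposed) = 800/1559 = 0.51315
p₀ = P(outcome | unexposed) = 181/2232 = 0.081093
Under exogeneity and monotonicity, PS = (p₁ − p₀) / (1 − p₀).
PS = (0.51315 − 0.081093) / (1 − 0.081093) = 0.43206 / 0.91891 ≈ 0.4702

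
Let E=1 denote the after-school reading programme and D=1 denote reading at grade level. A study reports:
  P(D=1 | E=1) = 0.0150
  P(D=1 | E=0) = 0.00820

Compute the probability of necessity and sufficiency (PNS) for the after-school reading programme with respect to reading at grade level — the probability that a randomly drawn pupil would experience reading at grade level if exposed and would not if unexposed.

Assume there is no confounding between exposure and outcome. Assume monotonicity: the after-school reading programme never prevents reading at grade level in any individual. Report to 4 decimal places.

Let p₁ = 0.015, p₀ = 0.0082.
Under exogeneity and monotonicity, PNS = p₁ − p₀.
PNS = 0.015 − 0.0082 = 0.0068

PNS ≈ 0.0068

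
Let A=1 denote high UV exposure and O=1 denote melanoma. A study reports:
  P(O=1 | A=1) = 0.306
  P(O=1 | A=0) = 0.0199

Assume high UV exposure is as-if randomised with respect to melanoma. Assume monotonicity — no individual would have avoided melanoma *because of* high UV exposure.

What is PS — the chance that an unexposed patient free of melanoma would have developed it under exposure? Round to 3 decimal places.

Let p₁ = 0.306, p₀ = 0.0199.
Under exogeneity and monotonicity, PS = (p₁ − p₀) / (1 − p₀).
PS = (0.306 − 0.0199) / (1 − 0.0199) = 0.2861 / 0.9801 ≈ 0.2919

PS ≈ 0.292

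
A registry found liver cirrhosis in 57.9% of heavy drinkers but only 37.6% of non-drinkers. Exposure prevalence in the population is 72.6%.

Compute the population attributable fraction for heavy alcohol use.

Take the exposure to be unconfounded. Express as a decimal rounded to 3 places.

PAF ≈ 0.282

p₁ = 0.579, p₀ = 0.376.
Overall risk P(Y=1) = π·p₁ + (1−π)·p₀ = 0.726×0.579 + 0.274×0.376 = 0.52338.
Under exogeneity, PAF = [P(Y=1) − p₀] / P(Y=1).
PAF = (0.52338 − 0.376) / 0.52338 ≈ 0.2816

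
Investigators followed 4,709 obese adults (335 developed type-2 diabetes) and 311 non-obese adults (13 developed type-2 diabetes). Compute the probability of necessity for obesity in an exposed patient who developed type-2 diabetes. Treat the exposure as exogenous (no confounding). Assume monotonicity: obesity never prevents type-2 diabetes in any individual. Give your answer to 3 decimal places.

PN ≈ 0.412

p₁ = P(outcome | exposed) = 335/4709 = 0.07114
p₀ = P(outcome | unexposed) = 13/311 = 0.041801
Under exogeneity and monotonicity, PN = (p₁ − p₀) / p₁.
PN = (0.07114 − 0.041801) / 0.07114 = 0.02934 / 0.07114 ≈ 0.4124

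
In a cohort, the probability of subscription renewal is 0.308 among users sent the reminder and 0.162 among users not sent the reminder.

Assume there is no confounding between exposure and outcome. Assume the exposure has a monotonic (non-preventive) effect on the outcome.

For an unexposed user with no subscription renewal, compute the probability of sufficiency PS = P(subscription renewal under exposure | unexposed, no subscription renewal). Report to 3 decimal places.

Let p₁ = 0.308, p₀ = 0.162.
Under exogeneity and monotonicity, PS = (p₁ − p₀) / (1 − p₀).
PS = (0.308 − 0.162) / (1 − 0.162) = 0.146 / 0.838 ≈ 0.1742

PS ≈ 0.174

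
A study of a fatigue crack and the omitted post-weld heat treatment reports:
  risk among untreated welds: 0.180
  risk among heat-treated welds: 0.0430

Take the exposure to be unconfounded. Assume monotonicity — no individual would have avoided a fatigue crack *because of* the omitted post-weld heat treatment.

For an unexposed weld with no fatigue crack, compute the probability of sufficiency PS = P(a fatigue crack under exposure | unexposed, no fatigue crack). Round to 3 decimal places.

PS ≈ 0.143

Let p₁ = 0.18, p₀ = 0.043.
Under exogeneity and monotonicity, PS = (p₁ − p₀) / (1 − p₀).
PS = (0.18 − 0.043) / (1 − 0.043) = 0.137 / 0.957 ≈ 0.1432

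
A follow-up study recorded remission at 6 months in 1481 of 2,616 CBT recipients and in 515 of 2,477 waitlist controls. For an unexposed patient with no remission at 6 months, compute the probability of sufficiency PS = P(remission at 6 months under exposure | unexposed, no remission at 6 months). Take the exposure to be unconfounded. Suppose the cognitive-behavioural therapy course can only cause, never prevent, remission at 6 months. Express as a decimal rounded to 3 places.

p₁ = P(outcome | exposed) = 1481/2616 = 0.56613
p₀ = P(outcome | unexposed) = 515/2477 = 0.20791
Under exogeneity and monotonicity, PS = (p₁ − p₀) / (1 − p₀).
PS = (0.56613 − 0.20791) / (1 − 0.20791) = 0.35822 / 0.79209 ≈ 0.4522

PS ≈ 0.452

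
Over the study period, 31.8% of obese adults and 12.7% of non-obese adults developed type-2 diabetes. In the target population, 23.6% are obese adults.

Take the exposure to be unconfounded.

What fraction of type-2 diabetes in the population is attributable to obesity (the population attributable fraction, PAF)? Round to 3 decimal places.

PAF ≈ 0.262

p₁ = 0.318, p₀ = 0.127.
Overall risk P(Y=1) = π·p₁ + (1−π)·p₀ = 0.236×0.318 + 0.764×0.127 = 0.17208.
Under exogeneity, PAF = [P(Y=1) − p₀] / P(Y=1).
PAF = (0.17208 − 0.127) / 0.17208 ≈ 0.2620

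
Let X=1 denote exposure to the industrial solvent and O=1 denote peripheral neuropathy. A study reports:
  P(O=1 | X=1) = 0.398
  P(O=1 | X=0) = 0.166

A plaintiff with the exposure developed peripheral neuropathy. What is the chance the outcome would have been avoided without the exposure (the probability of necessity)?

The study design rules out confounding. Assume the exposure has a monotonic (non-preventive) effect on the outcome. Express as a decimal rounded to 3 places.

Let p₁ = 0.398, p₀ = 0.166.
Under exogeneity and monotonicity, PN = (p₁ − p₀) / p₁.
PN = (0.398 − 0.166) / 0.398 = 0.232 / 0.398 ≈ 0.5829

PN ≈ 0.583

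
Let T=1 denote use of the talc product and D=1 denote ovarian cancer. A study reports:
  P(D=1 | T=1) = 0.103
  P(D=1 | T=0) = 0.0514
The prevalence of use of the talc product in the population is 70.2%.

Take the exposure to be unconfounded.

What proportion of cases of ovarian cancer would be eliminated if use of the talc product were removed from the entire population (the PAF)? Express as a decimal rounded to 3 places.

Let p₁ = 0.103, p₀ = 0.0514.
Overall risk P(Y=1) = π·p₁ + (1−π)·p₀ = 0.702×0.103 + 0.298×0.0514 = 0.087623.
Under exogeneity, PAF = [P(Y=1) − p₀] / P(Y=1).
PAF = (0.087623 − 0.0514) / 0.087623 ≈ 0.4134

PAF ≈ 0.413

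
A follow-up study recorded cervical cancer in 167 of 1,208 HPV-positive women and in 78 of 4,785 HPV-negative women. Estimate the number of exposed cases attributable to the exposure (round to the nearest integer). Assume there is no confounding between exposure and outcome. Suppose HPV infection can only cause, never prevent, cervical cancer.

p₁ = P(outcome | exposed) = 167/1208 = 0.13825
p₀ = P(outcome | unexposed) = 78/4785 = 0.016301
PN = (p₁ − p₀)/p₁ = (0.13825 − 0.016301) / 0.13825 ≈ 0.88209.
Attributable cases ≈ PN × (exposed cases) = 0.88209 × 167 ≈ 147.31.

about 147 cases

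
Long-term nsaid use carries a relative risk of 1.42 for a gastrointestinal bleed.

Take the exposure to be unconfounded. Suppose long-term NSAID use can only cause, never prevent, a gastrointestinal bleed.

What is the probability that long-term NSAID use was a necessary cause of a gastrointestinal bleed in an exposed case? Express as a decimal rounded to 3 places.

Under exogeneity and monotonicity, PN = (RR − 1) / RR = 1 − 1/RR.
PN = (1.42 − 1) / 1.42 = 0.42 / 1.42 ≈ 0.2958

PN ≈ 0.296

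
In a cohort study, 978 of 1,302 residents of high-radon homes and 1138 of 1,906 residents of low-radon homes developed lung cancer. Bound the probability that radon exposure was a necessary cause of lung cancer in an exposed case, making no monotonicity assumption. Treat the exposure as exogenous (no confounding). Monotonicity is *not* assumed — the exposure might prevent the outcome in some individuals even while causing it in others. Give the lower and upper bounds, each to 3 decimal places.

p₁ = P(outcome | exposed) = 978/1302 = 0.75115
p₀ = P(outcome | unexposed) = 1138/1906 = 0.59706
Under exogeneity alone the bounds on PN are max{0,(p₁−p₀)/p₁} ≤ PN ≤ min{1,(1−p₀)/p₁}.
  lower = (p₁ − p₀)/p₁ = 0.15409 / 0.75115 ≈ 0.2051
  upper = min{1, (1 − p₀)/p₁} = 0.40294 / 0.75115 ≈ 0.5364

0.205 ≤ PN ≤ 0.536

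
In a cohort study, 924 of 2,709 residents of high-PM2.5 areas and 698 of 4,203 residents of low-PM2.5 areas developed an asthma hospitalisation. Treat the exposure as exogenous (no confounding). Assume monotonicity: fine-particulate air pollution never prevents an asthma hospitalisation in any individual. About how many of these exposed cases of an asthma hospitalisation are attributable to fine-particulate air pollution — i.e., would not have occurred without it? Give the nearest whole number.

about 474 cases

p₁ = P(outcome | exposed) = 924/2709 = 0.34109
p₀ = P(outcome | unexposed) = 698/4203 = 0.16607
PN = (p₁ − p₀)/p₁ = (0.34109 − 0.16607) / 0.34109 ≈ 0.51311.
Attributable cases ≈ PN × (exposed cases) = 0.51311 × 924 ≈ 474.11.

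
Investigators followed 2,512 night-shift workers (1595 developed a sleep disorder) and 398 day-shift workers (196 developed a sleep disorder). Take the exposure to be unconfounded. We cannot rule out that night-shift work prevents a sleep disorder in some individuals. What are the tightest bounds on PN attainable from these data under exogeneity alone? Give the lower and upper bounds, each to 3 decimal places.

p₁ = P(outcome | exposed) = 1595/2512 = 0.63495
p₀ = P(outcome | unexposed) = 196/398 = 0.49246
Under exogeneity alone the bounds on PN are max{0,(p₁−p₀)/p₁} ≤ PN ≤ min{1,(1−p₀)/p₁}.
  lower = (p₁ − p₀)/p₁ = 0.14249 / 0.63495 ≈ 0.2244
  upper = min{1, (1 − p₀)/p₁} = 0.50754 / 0.63495 ≈ 0.7993

0.224 ≤ PN ≤ 0.799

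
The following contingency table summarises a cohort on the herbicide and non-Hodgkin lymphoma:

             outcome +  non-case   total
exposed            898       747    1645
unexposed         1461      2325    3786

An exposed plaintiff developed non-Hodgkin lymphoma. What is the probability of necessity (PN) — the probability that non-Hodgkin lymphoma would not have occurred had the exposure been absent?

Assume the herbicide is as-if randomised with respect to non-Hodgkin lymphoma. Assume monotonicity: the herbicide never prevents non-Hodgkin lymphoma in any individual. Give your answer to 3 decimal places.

PN ≈ 0.293

p₁ = P(outcome | exposed) = 898/1645 = 0.5459
p₀ = P(outcome | unexposed) = 1461/3786 = 0.3859
Under exogeneity and monotonicity, PN = (p₁ − p₀)/p₁.
PN = (0.5459 − 0.3859) / 0.5459 ≈ 0.2931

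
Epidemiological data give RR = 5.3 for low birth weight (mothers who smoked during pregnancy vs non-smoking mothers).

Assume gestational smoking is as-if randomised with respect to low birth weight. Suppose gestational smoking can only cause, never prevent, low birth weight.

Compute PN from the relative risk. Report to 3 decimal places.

PN ≈ 0.811

Under exogeneity and monotonicity, PN = (RR − 1) / RR = 1 − 1/RR.
PN = (5.3 − 1) / 5.3 = 4.3 / 5.3 ≈ 0.8113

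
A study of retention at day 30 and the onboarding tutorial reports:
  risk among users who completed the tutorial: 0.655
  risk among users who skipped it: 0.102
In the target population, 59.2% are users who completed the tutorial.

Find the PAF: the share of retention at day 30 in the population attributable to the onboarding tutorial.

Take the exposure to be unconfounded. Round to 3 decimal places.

Let p₁ = 0.655, p₀ = 0.102.
Overall risk P(Y=1) = π·p₁ + (1−π)·p₀ = 0.592×0.655 + 0.408×0.102 = 0.42938.
Under exogeneity, PAF = [P(Y=1) − p₀] / P(Y=1).
PAF = (0.42938 − 0.102) / 0.42938 ≈ 0.7624

PAF ≈ 0.762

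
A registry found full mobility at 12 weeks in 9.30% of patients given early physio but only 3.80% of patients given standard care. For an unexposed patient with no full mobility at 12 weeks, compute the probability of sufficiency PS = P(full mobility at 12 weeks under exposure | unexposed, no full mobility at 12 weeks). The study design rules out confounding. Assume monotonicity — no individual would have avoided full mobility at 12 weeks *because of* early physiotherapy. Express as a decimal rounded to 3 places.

p₁ = 0.093, p₀ = 0.038.
Under exogeneity and monotonicity, PS = (p₁ − p₀) / (1 − p₀).
PS = (0.093 − 0.038) / (1 − 0.038) = 0.055 / 0.962 ≈ 0.0572

PS ≈ 0.057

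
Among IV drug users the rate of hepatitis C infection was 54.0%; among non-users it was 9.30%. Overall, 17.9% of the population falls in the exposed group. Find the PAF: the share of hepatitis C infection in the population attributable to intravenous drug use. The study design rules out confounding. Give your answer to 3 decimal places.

p₁ = 0.54, p₀ = 0.093.
Overall risk P(Y=1) = π·p₁ + (1−π)·p₀ = 0.179×0.54 + 0.821×0.093 = 0.17301.
Under exogeneity, PAF = [P(Y=1) − p₀] / P(Y=1).
PAF = (0.17301 − 0.093) / 0.17301 ≈ 0.4625

PAF ≈ 0.462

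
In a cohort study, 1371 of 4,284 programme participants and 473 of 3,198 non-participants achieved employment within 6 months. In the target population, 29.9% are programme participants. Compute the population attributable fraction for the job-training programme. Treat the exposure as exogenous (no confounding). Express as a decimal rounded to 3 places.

PAF ≈ 0.258

p₁ = P(outcome | exposed) = 1371/4284 = 0.32003
p₀ = P(outcome | unexposed) = 473/3198 = 0.1479
Overall risk P(Y=1) = π·p₁ + (1−π)·p₀ = 0.299×0.32003 + 0.701×0.1479 = 0.19937.
Under exogeneity, PAF = [P(Y=1) − p₀] / P(Y=1).
PAF = (0.19937 − 0.1479) / 0.19937 ≈ 0.2581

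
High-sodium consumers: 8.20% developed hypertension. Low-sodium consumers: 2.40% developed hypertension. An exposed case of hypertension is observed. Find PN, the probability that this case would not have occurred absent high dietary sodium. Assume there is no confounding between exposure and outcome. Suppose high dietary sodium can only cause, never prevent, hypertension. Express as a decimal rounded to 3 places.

PN ≈ 0.707

p₁ = 0.082, p₀ = 0.024.
Under exogeneity and monotonicity, PN = (p₁ − p₀) / p₁.
PN = (0.082 − 0.024) / 0.082 = 0.058 / 0.082 ≈ 0.7073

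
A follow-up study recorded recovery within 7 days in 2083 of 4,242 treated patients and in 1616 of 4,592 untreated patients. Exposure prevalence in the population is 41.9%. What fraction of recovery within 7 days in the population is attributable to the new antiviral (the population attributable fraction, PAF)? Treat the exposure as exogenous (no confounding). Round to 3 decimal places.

p₁ = P(outcome | exposed) = 2083/4242 = 0.49104
p₀ = P(outcome | unexposed) = 1616/4592 = 0.35192
Overall risk P(Y=1) = π·p₁ + (1−π)·p₀ = 0.419×0.49104 + 0.581×0.35192 = 0.41021.
Under exogeneity, PAF = [P(Y=1) − p₀] / P(Y=1).
PAF = (0.41021 − 0.35192) / 0.41021 ≈ 0.1421

PAF ≈ 0.142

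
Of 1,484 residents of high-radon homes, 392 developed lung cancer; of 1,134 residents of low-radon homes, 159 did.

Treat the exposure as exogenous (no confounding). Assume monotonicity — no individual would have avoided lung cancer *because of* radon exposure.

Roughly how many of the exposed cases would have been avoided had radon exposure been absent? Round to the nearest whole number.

about 184 cases

p₁ = P(outcome | exposed) = 392/1484 = 0.26415
p₀ = P(outcome | unexposed) = 159/1134 = 0.14021
PN = (p₁ − p₀)/p₁ = (0.26415 − 0.14021) / 0.26415 ≈ 0.46920.
Attributable cases ≈ PN × (exposed cases) = 0.46920 × 392 ≈ 183.93.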